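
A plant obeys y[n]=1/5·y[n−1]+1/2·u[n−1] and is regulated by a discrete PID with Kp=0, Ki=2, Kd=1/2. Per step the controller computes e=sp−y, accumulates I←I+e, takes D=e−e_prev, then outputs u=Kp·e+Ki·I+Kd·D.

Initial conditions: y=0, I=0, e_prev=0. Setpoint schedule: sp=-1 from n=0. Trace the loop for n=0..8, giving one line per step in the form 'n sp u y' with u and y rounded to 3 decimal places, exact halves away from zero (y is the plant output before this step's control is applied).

0 -1 -2.500 0.000
1 -1 -0.875 -1.250
2 -1 -2.406 -0.688
3 -1 -1.117 -1.341
4 -1 -2.047 -0.827
5 -1 -1.231 -1.189
6 -1 -1.873 -0.853
7 -1 -1.364 -1.107
8 -1 -1.786 -0.903

(exact arithmetic carried between steps; '≈' marks a value shown rounded to 6 d.p. or computed from one; I and e_prev carry over from the previous line; the table rounds u and y to 3 d.p., halves away from zero)
n=0: y=0, sp=-1, e=sp−y=-1; I=-1, D=e−e_prev=-1; u=0·(-1)+2·(-1)+1/2·(-1)=-2.5; next y=1/5·0+1/2·(-2.5)=-1.25
n=1: y=-1.25, sp=-1, e=sp−y=0.25; I=-0.75, D=e−e_prev=1.25; u=0·0.25+2·(-0.75)+1/2·1.25=-0.875; next y=1/5·(-1.25)+1/2·(-0.875)=-0.6875
n=2: y=-0.6875, sp=-1, e=sp−y=-0.3125; I=-1.0625, D=e−e_prev=-0.5625; u=0·(-0.3125)+2·(-1.0625)+1/2·(-0.5625)=-2.40625; next y=1/5·(-0.6875)+1/2·(-2.40625)=-1.340625
n=3: y=-1.340625, sp=-1, e=sp−y=0.340625; I=-0.721875, D=e−e_prev=0.653125; u=0·0.340625+2·(-0.721875)+1/2·0.653125≈-1.117188; next y=1/5·(-1.340625)+1/2·(-1.117188)≈-0.826719
n=4: y≈-0.826719, sp=-1, e=sp−y≈-0.173281; I≈-0.895156, D=e−e_prev≈-0.513906; u=0·(-0.173281)+2·(-0.895156)+1/2·(-0.513906)≈-2.047266; next y=1/5·(-0.826719)+1/2·(-2.047266)≈-1.188977
n=5: y≈-1.188977, sp=-1, e=sp−y≈0.188977; I≈-0.706180, D=e−e_prev≈0.362258; u=0·0.188977+2·(-0.706180)+1/2·0.362258≈-1.231230; next y=1/5·(-1.188977)+1/2·(-1.231230)≈-0.853411
n=6: y≈-0.853411, sp=-1, e=sp−y≈-0.146589; I≈-0.852769, D=e−e_prev≈-0.335566; u=0·(-0.146589)+2·(-0.852769)+1/2·(-0.335566)≈-1.873321; next y=1/5·(-0.853411)+1/2·(-1.873321)≈-1.107343
n=7: y≈-1.107343, sp=-1, e=sp−y≈0.107343; I≈-0.745426, D=e−e_prev≈0.253932; u=0·0.107343+2·(-0.745426)+1/2·0.253932≈-1.363887; next y=1/5·(-1.107343)+1/2·(-1.363887)≈-0.903412
n=8: y≈-0.903412, sp=-1, e=sp−y≈-0.096588; I≈-0.842015, D=e−e_prev≈-0.203931; u=0·(-0.096588)+2·(-0.842015)+1/2·(-0.203931)≈-1.785994; next y=1/5·(-0.903412)+1/2·(-1.785994)≈-1.073680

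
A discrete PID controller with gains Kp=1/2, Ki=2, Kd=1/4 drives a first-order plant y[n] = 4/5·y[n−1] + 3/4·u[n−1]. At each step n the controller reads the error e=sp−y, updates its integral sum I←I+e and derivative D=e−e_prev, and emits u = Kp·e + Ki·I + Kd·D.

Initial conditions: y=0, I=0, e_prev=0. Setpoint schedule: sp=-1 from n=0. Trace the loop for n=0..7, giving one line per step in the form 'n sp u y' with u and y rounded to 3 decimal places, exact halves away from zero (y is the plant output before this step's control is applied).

0 -1 -2.750 0.000
1 -1 1.172 -2.063
2 -1 -0.770 -0.771
3 -1 0.259 -1.194
4 -1 -0.649 -0.761
5 -1 -0.098 -1.096
6 -1 -0.390 -0.950
7 -1 -0.171 -1.053

(exact arithmetic carried between steps; '≈' marks a value shown rounded to 6 d.p. or computed from one; I and e_prev carry over from the previous line; the table rounds u and y to 3 d.p., halves away from zero)
n=0: y=0, sp=-1, e=sp−y=-1; I=-1, D=e−e_prev=-1; u=1/2·(-1)+2·(-1)+1/4·(-1)=-2.75; next y=4/5·0+3/4·(-2.75)=-2.0625
n=1: y=-2.0625, sp=-1, e=sp−y=1.0625; I=0.0625, D=e−e_prev=2.0625; u=1/2·1.0625+2·0.0625+1/4·2.0625=1.171875; next y=4/5·(-2.0625)+3/4·1.171875≈-0.771094
n=2: y≈-0.771094, sp=-1, e=sp−y≈-0.228906; I≈-0.166406, D=e−e_prev≈-1.291406; u=1/2·(-0.228906)+2·(-0.166406)+1/4·(-1.291406)≈-0.770117; next y=4/5·(-0.771094)+3/4·(-0.770117)≈-1.194463
n=3: y≈-1.194463, sp=-1, e=sp−y≈0.194463; I≈0.028057, D=e−e_prev≈0.423369; u=1/2·0.194463+2·0.028057+1/4·0.423369≈0.259187; next y=4/5·(-1.194463)+3/4·0.259187≈-0.761180
n=4: y≈-0.761180, sp=-1, e=sp−y≈-0.238820; I≈-0.210763, D=e−e_prev≈-0.433283; u=1/2·(-0.238820)+2·(-0.210763)+1/4·(-0.433283)≈-0.649257; next y=4/5·(-0.761180)+3/4·(-0.649257)≈-1.095887
n=5: y≈-1.095887, sp=-1, e=sp−y≈0.095887; I≈-0.114876, D=e−e_prev≈0.334707; u=1/2·0.095887+2·(-0.114876)+1/4·0.334707≈-0.098132; next y=4/5·(-1.095887)+3/4·(-0.098132)≈-0.950309
n=6: y≈-0.950309, sp=-1, e=sp−y≈-0.049691; I≈-0.164567, D=e−e_prev≈-0.145578; u=1/2·(-0.049691)+2·(-0.164567)+1/4·(-0.145578)≈-0.390375; next y=4/5·(-0.950309)+3/4·(-0.390375)≈-1.053028
n=7: y≈-1.053028, sp=-1, e=sp−y≈0.053028; I≈-0.111539, D=e−e_prev≈0.102719; u=1/2·0.053028+2·(-0.111539)+1/4·0.102719≈-0.170884; next y=4/5·(-1.053028)+3/4·(-0.170884)≈-0.970586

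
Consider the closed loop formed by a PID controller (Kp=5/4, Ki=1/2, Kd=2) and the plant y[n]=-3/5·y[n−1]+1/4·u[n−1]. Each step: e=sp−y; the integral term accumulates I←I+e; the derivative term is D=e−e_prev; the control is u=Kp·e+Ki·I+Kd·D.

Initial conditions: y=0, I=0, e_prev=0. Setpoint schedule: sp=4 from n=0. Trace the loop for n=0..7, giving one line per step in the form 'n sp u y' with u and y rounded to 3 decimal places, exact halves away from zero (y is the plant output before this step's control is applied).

0 4 15.000 0.000
1 4 -5.063 3.750
2 4 29.809 -3.516
3 4 -30.004 9.562
4 4 78.867 -13.238
5 4 -111.478 27.660
6 4 228.956 -44.465
7 4 -372.500 83.918

(exact arithmetic carried between steps; '≈' marks a value shown rounded to 6 d.p. or computed from one; I and e_prev carry over from the previous line; the table rounds u and y to 3 d.p., halves away from zero)
n=0: y=0, sp=4, e=sp−y=4; I=4, D=e−e_prev=4; u=5/4·4+1/2·4+2·4=15; next y=-3/5·0+1/4·15=3.75
n=1: y=3.75, sp=4, e=sp−y=0.25; I=4.25, D=e−e_prev=-3.75; u=5/4·0.25+1/2·4.25+2·(-3.75)=-5.0625; next y=-3/5·3.75+1/4·(-5.0625)=-3.515625
n=2: y=-3.515625, sp=4, e=sp−y=7.515625; I=11.765625, D=e−e_prev=7.265625; u=5/4·7.515625+1/2·11.765625+2·7.265625≈29.808594; next y=-3/5·(-3.515625)+1/4·29.808594≈9.561523
n=3: y≈9.561523, sp=4, e=sp−y≈-5.561523; I≈6.204102, D=e−e_prev≈-13.077148; u=5/4·(-5.561523)+1/2·6.204102+2·(-13.077148)≈-30.004150; next y=-3/5·9.561523+1/4·(-30.004150)≈-13.237952
n=4: y≈-13.237952, sp=4, e=sp−y≈17.237952; I≈23.442053, D=e−e_prev≈22.799475; u=5/4·17.237952+1/2·23.442053+2·22.799475≈78.867416; next y=-3/5·(-13.237952)+1/4·78.867416≈27.659625
n=5: y≈27.659625, sp=4, e=sp−y≈-23.659625; I≈-0.217572, D=e−e_prev≈-40.897577; u=5/4·(-23.659625)+1/2·(-0.217572)+2·(-40.897577)≈-111.478471; next y=-3/5·27.659625+1/4·(-111.478471)≈-44.465393
n=6: y≈-44.465393, sp=4, e=sp−y≈48.465393; I≈48.247821, D=e−e_prev≈72.125018; u=5/4·48.465393+1/2·48.247821+2·72.125018≈228.955687; next y=-3/5·(-44.465393)+1/4·228.955687≈83.918157
n=7: y≈83.918157, sp=4, e=sp−y≈-79.918157; I≈-31.670337, D=e−e_prev≈-128.383550; u=5/4·(-79.918157)+1/2·(-31.670337)+2·(-128.383550)≈-372.499965; next y=-3/5·83.918157+1/4·(-372.499965)≈-143.475886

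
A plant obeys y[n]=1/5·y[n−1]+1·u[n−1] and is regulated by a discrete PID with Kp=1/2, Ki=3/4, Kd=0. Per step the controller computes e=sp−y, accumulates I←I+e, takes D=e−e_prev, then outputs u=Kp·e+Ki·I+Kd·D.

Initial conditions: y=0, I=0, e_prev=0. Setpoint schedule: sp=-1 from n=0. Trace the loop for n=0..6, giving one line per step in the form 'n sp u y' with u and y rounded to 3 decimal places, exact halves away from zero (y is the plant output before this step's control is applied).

0 -1 -1.250 0.000
1 -1 -0.438 -1.250
2 -1 -0.953 -0.688
3 -1 -0.684 -1.091
4 -1 -0.852 -0.902
5 -1 -0.762 -1.032
6 -1 -0.817 -0.969

(exact arithmetic carried between steps; '≈' marks a value shown rounded to 6 d.p. or computed from one; I and e_prev carry over from the previous line; the table rounds u and y to 3 d.p., halves away from zero)
n=0: y=0, sp=-1, e=sp−y=-1; I=-1, D=e−e_prev=-1; u=1/2·(-1)+3/4·(-1)+0·(-1)=-1.25; next y=1/5·0+1·(-1.25)=-1.25
n=1: y=-1.25, sp=-1, e=sp−y=0.25; I=-0.75, D=e−e_prev=1.25; u=1/2·0.25+3/4·(-0.75)+0·1.25=-0.4375; next y=1/5·(-1.25)+1·(-0.4375)=-0.6875
n=2: y=-0.6875, sp=-1, e=sp−y=-0.3125; I=-1.0625, D=e−e_prev=-0.5625; u=1/2·(-0.3125)+3/4·(-1.0625)+0·(-0.5625)=-0.953125; next y=1/5·(-0.6875)+1·(-0.953125)=-1.090625
n=3: y=-1.090625, sp=-1, e=sp−y=0.090625; I=-0.971875, D=e−e_prev=0.403125; u=1/2·0.090625+3/4·(-0.971875)+0·0.403125≈-0.683594; next y=1/5·(-1.090625)+1·(-0.683594)≈-0.901719
n=4: y≈-0.901719, sp=-1, e=sp−y≈-0.098281; I≈-1.070156, D=e−e_prev≈-0.188906; u=1/2·(-0.098281)+3/4·(-1.070156)+0·(-0.188906)≈-0.851758; next y=1/5·(-0.901719)+1·(-0.851758)≈-1.032102
n=5: y≈-1.032102, sp=-1, e=sp−y≈0.032102; I≈-1.038055, D=e−e_prev≈0.130383; u=1/2·0.032102+3/4·(-1.038055)+0·0.130383≈-0.762490; next y=1/5·(-1.032102)+1·(-0.762490)≈-0.968911
n=6: y≈-0.968911, sp=-1, e=sp−y≈-0.031089; I≈-1.069144, D=e−e_prev≈-0.063191; u=1/2·(-0.031089)+3/4·(-1.069144)+0·(-0.063191)≈-0.817403; next y=1/5·(-0.968911)+1·(-0.817403)≈-1.011185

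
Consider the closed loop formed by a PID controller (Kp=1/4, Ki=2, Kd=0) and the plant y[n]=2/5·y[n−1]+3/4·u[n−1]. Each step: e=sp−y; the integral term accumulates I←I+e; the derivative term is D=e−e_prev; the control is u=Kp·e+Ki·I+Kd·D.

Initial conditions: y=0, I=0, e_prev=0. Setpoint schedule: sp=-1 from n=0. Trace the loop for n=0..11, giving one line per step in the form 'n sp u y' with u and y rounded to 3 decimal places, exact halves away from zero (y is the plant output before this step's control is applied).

(exact arithmetic carried between steps; '≈' marks a value shown rounded to 6 d.p. or computed from one; I and e_prev carry over from the previous line; the table rounds u and y to 3 d.p., halves away from zero)
n=0: y=0, sp=-1, e=sp−y=-1; I=-1, D=e−e_prev=-1; u=1/4·(-1)+2·(-1)+0·(-1)=-2.25; next y=2/5·0+3/4·(-2.25)=-1.6875
n=1: y=-1.6875, sp=-1, e=sp−y=0.6875; I=-0.3125, D=e−e_prev=1.6875; u=1/4·0.6875+2·(-0.3125)+0·1.6875=-0.453125; next y=2/5·(-1.6875)+3/4·(-0.453125)≈-1.014844
n=2: y≈-1.014844, sp=-1, e=sp−y≈0.014844; I≈-0.297656, D=e−e_prev≈-0.672656; u=1/4·0.014844+2·(-0.297656)+0·(-0.672656)≈-0.591602; next y=2/5·(-1.014844)+3/4·(-0.591602)≈-0.849639
n=3: y≈-0.849639, sp=-1, e=sp−y≈-0.150361; I≈-0.448018, D=e−e_prev≈-0.165205; u=1/4·(-0.150361)+2·(-0.448018)+0·(-0.165205)≈-0.933625; next y=2/5·(-0.849639)+3/4·(-0.933625)≈-1.040075
n=4: y≈-1.040075, sp=-1, e=sp−y≈0.040075; I≈-0.407943, D=e−e_prev≈0.190436; u=1/4·0.040075+2·(-0.407943)+0·0.190436≈-0.805867; next y=2/5·(-1.040075)+3/4·(-0.805867)≈-1.020430
n=5: y≈-1.020430, sp=-1, e=sp−y≈0.020430; I≈-0.387513, D=e−e_prev≈-0.019644; u=1/4·0.020430+2·(-0.387513)+0·(-0.019644)≈-0.769918; next y=2/5·(-1.020430)+3/4·(-0.769918)≈-0.985610
n=6: y≈-0.985610, sp=-1, e=sp−y≈-0.014390; I≈-0.401902, D=e−e_prev≈-0.034820; u=1/4·(-0.014390)+2·(-0.401902)+0·(-0.034820)≈-0.807402; next y=2/5·(-0.985610)+3/4·(-0.807402)≈-0.999796
n=7: y≈-0.999796, sp=-1, e=sp−y≈-0.000204; I≈-0.402107, D=e−e_prev≈0.014185; u=1/4·(-0.000204)+2·(-0.402107)+0·0.014185≈-0.804264; next y=2/5·(-0.999796)+3/4·(-0.804264)≈-1.003117
n=8: y≈-1.003117, sp=-1, e=sp−y≈0.003117; I≈-0.398990, D=e−e_prev≈0.003321; u=1/4·0.003117+2·(-0.398990)+0·0.003321≈-0.797201; next y=2/5·(-1.003117)+3/4·(-0.797201)≈-0.999147
n=9: y≈-0.999147, sp=-1, e=sp−y≈-0.000853; I≈-0.399843, D=e−e_prev≈-0.003969; u=1/4·(-0.000853)+2·(-0.399843)+0·(-0.003969)≈-0.799898; next y=2/5·(-0.999147)+3/4·(-0.799898)≈-0.999583
n=10: y≈-0.999583, sp=-1, e=sp−y≈-0.000417; I≈-0.400260, D=e−e_prev≈0.000435; u=1/4·(-0.000417)+2·(-0.400260)+0·0.000435≈-0.800624; next y=2/5·(-0.999583)+3/4·(-0.800624)≈-1.000301
n=11: y≈-1.000301, sp=-1, e=sp−y≈0.000301; I≈-0.399959, D=e−e_prev≈0.000718; u=1/4·0.000301+2·(-0.399959)+0·0.000718≈-0.799842; next y=2/5·(-1.000301)+3/4·(-0.799842)≈-1.000002

0 -1 -2.250 0.000
1 -1 -0.453 -1.688
2 -1 -0.592 -1.015
3 -1 -0.934 -0.850
4 -1 -0.806 -1.040
5 -1 -0.770 -1.020
6 -1 -0.807 -0.986
7 -1 -0.804 -1.000
8 -1 -0.797 -1.003
9 -1 -0.800 -0.999
10 -1 -0.801 -1.000
11 -1 -0.800 -1.000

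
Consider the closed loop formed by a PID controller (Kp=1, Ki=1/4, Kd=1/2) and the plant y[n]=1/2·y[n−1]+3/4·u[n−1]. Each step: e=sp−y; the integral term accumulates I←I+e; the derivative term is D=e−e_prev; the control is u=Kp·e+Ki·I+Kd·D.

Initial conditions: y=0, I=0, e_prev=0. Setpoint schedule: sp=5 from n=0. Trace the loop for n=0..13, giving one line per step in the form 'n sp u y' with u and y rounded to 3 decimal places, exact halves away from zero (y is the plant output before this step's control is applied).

(exact arithmetic carried between steps; '≈' marks a value shown rounded to 6 d.p. or computed from one; I and e_prev carry over from the previous line; the table rounds u and y to 3 d.p., halves away from zero)
n=0: y=0, sp=5, e=sp−y=5; I=5, D=e−e_prev=5; u=1·5+1/4·5+1/2·5=8.75; next y=1/2·0+3/4·8.75=6.5625
n=1: y=6.5625, sp=5, e=sp−y=-1.5625; I=3.4375, D=e−e_prev=-6.5625; u=1·(-1.5625)+1/4·3.4375+1/2·(-6.5625)=-3.984375; next y=1/2·6.5625+3/4·(-3.984375)≈0.292969
n=2: y≈0.292969, sp=5, e=sp−y≈4.707031; I≈8.144531, D=e−e_prev≈6.269531; u=1·4.707031+1/4·8.144531+1/2·6.269531≈9.877930; next y=1/2·0.292969+3/4·9.877930≈7.554932
n=3: y≈7.554932, sp=5, e=sp−y≈-2.554932; I≈5.589600, D=e−e_prev≈-7.261963; u=1·(-2.554932)+1/4·5.589600+1/2·(-7.261963)≈-4.788513; next y=1/2·7.554932+3/4·(-4.788513)≈0.186081
n=4: y≈0.186081, sp=5, e=sp−y≈4.813919; I≈10.403519, D=e−e_prev≈7.368851; u=1·4.813919+1/4·10.403519+1/2·7.368851≈11.099224; next y=1/2·0.186081+3/4·11.099224≈8.417459
n=5: y≈8.417459, sp=5, e=sp−y≈-3.417459; I≈6.986060, D=e−e_prev≈-8.231378; u=1·(-3.417459)+1/4·6.986060+1/2·(-8.231378)≈-5.786632; next y=1/2·8.417459+3/4·(-5.786632)≈-0.131245
n=6: y≈-0.131245, sp=5, e=sp−y≈5.131245; I≈12.117305, D=e−e_prev≈8.548703; u=1·5.131245+1/4·12.117305+1/2·8.548703≈12.434923; next y=1/2·(-0.131245)+3/4·12.434923≈9.260570
n=7: y≈9.260570, sp=5, e=sp−y≈-4.260570; I≈7.856735, D=e−e_prev≈-9.391815; u=1·(-4.260570)+1/4·7.856735+1/2·(-9.391815)≈-6.992293; next y=1/2·9.260570+3/4·(-6.992293)≈-0.613935
n=8: y≈-0.613935, sp=5, e=sp−y≈5.613935; I≈13.470670, D=e−e_prev≈9.874505; u=1·5.613935+1/4·13.470670+1/2·9.874505≈13.918855; next y=1/2·(-0.613935)+3/4·13.918855≈10.132174
n=9: y≈10.132174, sp=5, e=sp−y≈-5.132174; I≈8.338497, D=e−e_prev≈-10.746109; u=1·(-5.132174)+1/4·8.338497+1/2·(-10.746109)≈-8.420604; next y=1/2·10.132174+3/4·(-8.420604)≈-1.249366
n=10: y≈-1.249366, sp=5, e=sp−y≈6.249366; I≈14.587863, D=e−e_prev≈11.381540; u=1·6.249366+1/4·14.587863+1/2·11.381540≈15.587102; next y=1/2·(-1.249366)+3/4·15.587102≈11.065643
n=11: y≈11.065643, sp=5, e=sp−y≈-6.065643; I≈8.522220, D=e−e_prev≈-12.315009; u=1·(-6.065643)+1/4·8.522220+1/2·(-12.315009)≈-10.092593; next y=1/2·11.065643+3/4·(-10.092593)≈-2.036623
n=12: y≈-2.036623, sp=5, e=sp−y≈7.036623; I≈15.558843, D=e−e_prev≈13.102266; u=1·7.036623+1/4·15.558843+1/2·13.102266≈17.477467; next y=1/2·(-2.036623)+3/4·17.477467≈12.089789
n=13: y≈12.089789, sp=5, e=sp−y≈-7.089789; I≈8.469054, D=e−e_prev≈-14.126412; u=1·(-7.089789)+1/4·8.469054+1/2·(-14.126412)≈-12.035731; next y=1/2·12.089789+3/4·(-12.035731)≈-2.981904

0 5 8.750 0.000
1 5 -3.984 6.563
2 5 9.878 0.293
3 5 -4.789 7.555
4 5 11.099 0.186
5 5 -5.787 8.417
6 5 12.435 -0.131
7 5 -6.992 9.261
8 5 13.919 -0.614
9 5 -8.421 10.132
10 5 15.587 -1.249
11 5 -10.093 11.066
12 5 17.477 -2.037
13 5 -12.036 12.090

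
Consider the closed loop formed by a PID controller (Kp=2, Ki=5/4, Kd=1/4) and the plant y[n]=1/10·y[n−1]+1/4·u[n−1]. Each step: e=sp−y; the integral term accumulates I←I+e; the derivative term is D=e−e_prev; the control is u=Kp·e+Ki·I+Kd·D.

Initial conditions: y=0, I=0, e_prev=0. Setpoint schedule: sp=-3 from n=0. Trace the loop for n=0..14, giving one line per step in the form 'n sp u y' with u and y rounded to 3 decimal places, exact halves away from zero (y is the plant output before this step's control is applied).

(exact arithmetic carried between steps; '≈' marks a value shown rounded to 6 d.p. or computed from one; I and e_prev carry over from the previous line; the table rounds u and y to 3 d.p., halves away from zero)
n=0: y=0, sp=-3, e=sp−y=-3; I=-3, D=e−e_prev=-3; u=2·(-3)+5/4·(-3)+1/4·(-3)=-10.5; next y=1/10·0+1/4·(-10.5)=-2.625
n=1: y=-2.625, sp=-3, e=sp−y=-0.375; I=-3.375, D=e−e_prev=2.625; u=2·(-0.375)+5/4·(-3.375)+1/4·2.625=-4.3125; next y=1/10·(-2.625)+1/4·(-4.3125)=-1.340625
n=2: y=-1.340625, sp=-3, e=sp−y=-1.659375; I=-5.034375, D=e−e_prev=-1.284375; u=2·(-1.659375)+5/4·(-5.034375)+1/4·(-1.284375)≈-9.932813; next y=1/10·(-1.340625)+1/4·(-9.932813)≈-2.617266
n=3: y≈-2.617266, sp=-3, e=sp−y≈-0.382734; I≈-5.417109, D=e−e_prev≈1.276641; u=2·(-0.382734)+5/4·(-5.417109)+1/4·1.276641≈-7.217695; next y=1/10·(-2.617266)+1/4·(-7.217695)≈-2.066150
n=4: y≈-2.066150, sp=-3, e=sp−y≈-0.933850; I≈-6.350959, D=e−e_prev≈-0.551115; u=2·(-0.933850)+5/4·(-6.350959)+1/4·(-0.551115)≈-9.944177; next y=1/10·(-2.066150)+1/4·(-9.944177)≈-2.692659
n=5: y≈-2.692659, sp=-3, e=sp−y≈-0.307341; I≈-6.658300, D=e−e_prev≈0.626509; u=2·(-0.307341)+5/4·(-6.658300)+1/4·0.626509≈-8.780929; next y=1/10·(-2.692659)+1/4·(-8.780929)≈-2.464498
n=6: y≈-2.464498, sp=-3, e=sp−y≈-0.535502; I≈-7.193802, D=e−e_prev≈-0.228161; u=2·(-0.535502)+5/4·(-7.193802)+1/4·(-0.228161)≈-10.120296; next y=1/10·(-2.464498)+1/4·(-10.120296)≈-2.776524
n=7: y≈-2.776524, sp=-3, e=sp−y≈-0.223476; I≈-7.417278, D=e−e_prev≈0.312026; u=2·(-0.223476)+5/4·(-7.417278)+1/4·0.312026≈-9.640543; next y=1/10·(-2.776524)+1/4·(-9.640543)≈-2.687788
n=8: y≈-2.687788, sp=-3, e=sp−y≈-0.312212; I≈-7.729490, D=e−e_prev≈-0.088736; u=2·(-0.312212)+5/4·(-7.729490)+1/4·(-0.088736)≈-10.308470; next y=1/10·(-2.687788)+1/4·(-10.308470)≈-2.845896
n=9: y≈-2.845896, sp=-3, e=sp−y≈-0.154104; I≈-7.883593, D=e−e_prev≈0.158108; u=2·(-0.154104)+5/4·(-7.883593)+1/4·0.158108≈-10.123172; next y=1/10·(-2.845896)+1/4·(-10.123172)≈-2.815383
n=10: y≈-2.815383, sp=-3, e=sp−y≈-0.184617; I≈-8.068211, D=e−e_prev≈-0.030513; u=2·(-0.184617)+5/4·(-8.068211)+1/4·(-0.030513)≈-10.462126; next y=1/10·(-2.815383)+1/4·(-10.462126)≈-2.897070
n=11: y≈-2.897070, sp=-3, e=sp−y≈-0.102930; I≈-8.171141, D=e−e_prev≈0.081687; u=2·(-0.102930)+5/4·(-8.171141)+1/4·0.081687≈-10.399365; next y=1/10·(-2.897070)+1/4·(-10.399365)≈-2.889548
n=12: y≈-2.889548, sp=-3, e=sp−y≈-0.110452; I≈-8.281593, D=e−e_prev≈-0.007522; u=2·(-0.110452)+5/4·(-8.281593)+1/4·(-0.007522)≈-10.574775; next y=1/10·(-2.889548)+1/4·(-10.574775)≈-2.932649
n=13: y≈-2.932649, sp=-3, e=sp−y≈-0.067351; I≈-8.348944, D=e−e_prev≈0.043100; u=2·(-0.067351)+5/4·(-8.348944)+1/4·0.043100≈-10.560108; next y=1/10·(-2.932649)+1/4·(-10.560108)≈-2.933292
n=14: y≈-2.933292, sp=-3, e=sp−y≈-0.066708; I≈-8.415652, D=e−e_prev≈0.000643; u=2·(-0.066708)+5/4·(-8.415652)+1/4·0.000643≈-10.652821; next y=1/10·(-2.933292)+1/4·(-10.652821)≈-2.956534

0 -3 -10.500 0.000
1 -3 -4.313 -2.625
2 -3 -9.933 -1.341
3 -3 -7.218 -2.617
4 -3 -9.944 -2.066
5 -3 -8.781 -2.693
6 -3 -10.120 -2.464
7 -3 -9.641 -2.777
8 -3 -10.308 -2.688
9 -3 -10.123 -2.846
10 -3 -10.462 -2.815
11 -3 -10.399 -2.897
12 -3 -10.575 -2.890
13 -3 -10.560 -2.933
14 -3 -10.653 -2.933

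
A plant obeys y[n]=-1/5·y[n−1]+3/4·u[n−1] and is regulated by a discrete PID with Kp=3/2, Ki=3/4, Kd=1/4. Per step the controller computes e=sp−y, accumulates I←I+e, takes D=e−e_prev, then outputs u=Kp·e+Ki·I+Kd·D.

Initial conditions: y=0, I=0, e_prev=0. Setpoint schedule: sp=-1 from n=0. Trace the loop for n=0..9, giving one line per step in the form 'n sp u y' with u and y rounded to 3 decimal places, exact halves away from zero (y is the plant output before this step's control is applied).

0 -1 -2.500 0.000
1 -1 1.688 -1.875
2 -1 -6.914 1.641
3 -1 9.870 -5.514
4 -1 -23.581 8.505
5 -1 42.525 -19.387
6 -1 -88.552 35.771
7 -1 171.007 -73.568
8 -1 -343.244 142.969
9 -1 675.403 -286.027

(exact arithmetic carried between steps; '≈' marks a value shown rounded to 6 d.p. or computed from one; I and e_prev carry over from the previous line; the table rounds u and y to 3 d.p., halves away from zero)
n=0: y=0, sp=-1, e=sp−y=-1; I=-1, D=e−e_prev=-1; u=3/2·(-1)+3/4·(-1)+1/4·(-1)=-2.5; next y=-1/5·0+3/4·(-2.5)=-1.875
n=1: y=-1.875, sp=-1, e=sp−y=0.875; I=-0.125, D=e−e_prev=1.875; u=3/2·0.875+3/4·(-0.125)+1/4·1.875=1.6875; next y=-1/5·(-1.875)+3/4·1.6875=1.640625
n=2: y=1.640625, sp=-1, e=sp−y=-2.640625; I=-2.765625, D=e−e_prev=-3.515625; u=3/2·(-2.640625)+3/4·(-2.765625)+1/4·(-3.515625)≈-6.914063; next y=-1/5·1.640625+3/4·(-6.914063)≈-5.513672
n=3: y≈-5.513672, sp=-1, e=sp−y≈4.513672; I≈1.748047, D=e−e_prev≈7.154297; u=3/2·4.513672+3/4·1.748047+1/4·7.154297≈9.870117; next y=-1/5·(-5.513672)+3/4·9.870117≈8.505322
n=4: y≈8.505322, sp=-1, e=sp−y≈-9.505322; I≈-7.757275, D=e−e_prev≈-14.018994; u=3/2·(-9.505322)+3/4·(-7.757275)+1/4·(-14.018994)≈-23.580688; next y=-1/5·8.505322+3/4·(-23.580688)≈-19.386581
n=5: y≈-19.386581, sp=-1, e=sp−y≈18.386581; I≈10.629305, D=e−e_prev≈27.891903; u=3/2·18.386581+3/4·10.629305+1/4·27.891903≈42.524826; next y=-1/5·(-19.386581)+3/4·42.524826≈35.770936
n=6: y≈35.770936, sp=-1, e=sp−y≈-36.770936; I≈-26.141630, D=e−e_prev≈-55.157517; u=3/2·(-36.770936)+3/4·(-26.141630)+1/4·(-55.157517)≈-88.552005; next y=-1/5·35.770936+3/4·(-88.552005)≈-73.568191
n=7: y≈-73.568191, sp=-1, e=sp−y≈72.568191; I≈46.426561, D=e−e_prev≈109.339127; u=3/2·72.568191+3/4·46.426561+1/4·109.339127≈171.006989; next y=-1/5·(-73.568191)+3/4·171.006989≈142.968880
n=8: y≈142.968880, sp=-1, e=sp−y≈-143.968880; I≈-97.542319, D=e−e_prev≈-216.537071; u=3/2·(-143.968880)+3/4·(-97.542319)+1/4·(-216.537071)≈-343.244327; next y=-1/5·142.968880+3/4·(-343.244327)≈-286.027022
n=9: y≈-286.027022, sp=-1, e=sp−y≈285.027022; I≈187.484702, D=e−e_prev≈428.995902; u=3/2·285.027022+3/4·187.484702+1/4·428.995902≈675.403035; next y=-1/5·(-286.027022)+3/4·675.403035≈563.757680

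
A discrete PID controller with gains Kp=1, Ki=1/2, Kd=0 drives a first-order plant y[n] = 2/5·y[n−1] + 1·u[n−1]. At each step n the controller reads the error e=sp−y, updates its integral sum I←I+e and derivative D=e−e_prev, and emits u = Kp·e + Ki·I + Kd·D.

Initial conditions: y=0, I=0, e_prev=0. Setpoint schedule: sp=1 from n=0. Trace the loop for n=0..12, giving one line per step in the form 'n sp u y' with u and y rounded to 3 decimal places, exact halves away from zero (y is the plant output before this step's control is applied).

(exact arithmetic carried between steps; '≈' marks a value shown rounded to 6 d.p. or computed from one; I and e_prev carry over from the previous line; the table rounds u and y to 3 d.p., halves away from zero)
n=0: y=0, sp=1, e=sp−y=1; I=1, D=e−e_prev=1; u=1·1+1/2·1+0·1=1.5; next y=2/5·0+1·1.5=1.5
n=1: y=1.5, sp=1, e=sp−y=-0.5; I=0.5, D=e−e_prev=-1.5; u=1·(-0.5)+1/2·0.5+0·(-1.5)=-0.25; next y=2/5·1.5+1·(-0.25)=0.35
n=2: y=0.35, sp=1, e=sp−y=0.65; I=1.15, D=e−e_prev=1.15; u=1·0.65+1/2·1.15+0·1.15=1.225; next y=2/5·0.35+1·1.225=1.365
n=3: y=1.365, sp=1, e=sp−y=-0.365; I=0.785, D=e−e_prev=-1.015; u=1·(-0.365)+1/2·0.785+0·(-1.015)=0.0275; next y=2/5·1.365+1·0.0275=0.5735
n=4: y=0.5735, sp=1, e=sp−y=0.4265; I=1.2115, D=e−e_prev=0.7915; u=1·0.4265+1/2·1.2115+0·0.7915=1.03225; next y=2/5·0.5735+1·1.03225=1.26165
n=5: y=1.26165, sp=1, e=sp−y=-0.26165; I=0.94985, D=e−e_prev=-0.68815; u=1·(-0.26165)+1/2·0.94985+0·(-0.68815)=0.213275; next y=2/5·1.26165+1·0.213275=0.717935
n=6: y=0.717935, sp=1, e=sp−y=0.282065; I=1.231915, D=e−e_prev=0.543715; u=1·0.282065+1/2·1.231915+0·0.543715≈0.898023; next y=2/5·0.717935+1·0.898023≈1.185197
n=7: y≈1.185197, sp=1, e=sp−y≈-0.185197; I≈1.046719, D=e−e_prev≈-0.467262; u=1·(-0.185197)+1/2·1.046719+0·(-0.467262)≈0.338163; next y=2/5·1.185197+1·0.338163≈0.812241
n=8: y≈0.812241, sp=1, e=sp−y≈0.187759; I≈1.234477, D=e−e_prev≈0.372955; u=1·0.187759+1/2·1.234477+0·0.372955≈0.804997; next y=2/5·0.812241+1·0.804997≈1.129894
n=9: y≈1.129894, sp=1, e=sp−y≈-0.129894; I≈1.104583, D=e−e_prev≈-0.317652; u=1·(-0.129894)+1/2·1.104583+0·(-0.317652)≈0.422398; next y=2/5·1.129894+1·0.422398≈0.874355
n=10: y≈0.874355, sp=1, e=sp−y≈0.125645; I≈1.230228, D=e−e_prev≈0.255538; u=1·0.125645+1/2·1.230228+0·0.255538≈0.740759; next y=2/5·0.874355+1·0.740759≈1.090501
n=11: y≈1.090501, sp=1, e=sp−y≈-0.090501; I≈1.139727, D=e−e_prev≈-0.216145; u=1·(-0.090501)+1/2·1.139727+0·(-0.216145)≈0.479363; next y=2/5·1.090501+1·0.479363≈0.915563
n=12: y≈0.915563, sp=1, e=sp−y≈0.084437; I≈1.224164, D=e−e_prev≈0.174938; u=1·0.084437+1/2·1.224164+0·0.174938≈0.696519; next y=2/5·0.915563+1·0.696519≈1.062744

0 1 1.500 0.000
1 1 -0.250 1.500
2 1 1.225 0.350
3 1 0.028 1.365
4 1 1.032 0.574
5 1 0.213 1.262
6 1 0.898 0.718
7 1 0.338 1.185
8 1 0.805 0.812
9 1 0.422 1.130
10 1 0.741 0.874
11 1 0.479 1.091
12 1 0.697 0.916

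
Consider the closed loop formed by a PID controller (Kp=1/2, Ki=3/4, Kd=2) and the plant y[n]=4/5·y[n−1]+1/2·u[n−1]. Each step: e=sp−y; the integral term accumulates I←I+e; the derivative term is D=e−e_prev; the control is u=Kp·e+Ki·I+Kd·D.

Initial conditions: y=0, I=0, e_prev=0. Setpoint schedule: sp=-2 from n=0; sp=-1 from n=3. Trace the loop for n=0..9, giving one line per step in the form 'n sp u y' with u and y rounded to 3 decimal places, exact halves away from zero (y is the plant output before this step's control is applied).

0 -2 -6.500 0.000
1 -2 6.563 -3.250
2 -2 -11.777 0.681
3 -1 16.905 -5.343
4 -1 -24.830 4.178
5 -1 33.393 -9.073
6 -1 -47.215 9.438
7 -1 64.838 -16.057
8 -1 -90.658 19.573
9 -1 125.214 -29.670

(exact arithmetic carried between steps; '≈' marks a value shown rounded to 6 d.p. or computed from one; I and e_prev carry over from the previous line; the table rounds u and y to 3 d.p., halves away from zero)
n=0: y=0, sp=-2, e=sp−y=-2; I=-2, D=e−e_prev=-2; u=1/2·(-2)+3/4·(-2)+2·(-2)=-6.5; next y=4/5·0+1/2·(-6.5)=-3.25
n=1: y=-3.25, sp=-2, e=sp−y=1.25; I=-0.75, D=e−e_prev=3.25; u=1/2·1.25+3/4·(-0.75)+2·3.25=6.5625; next y=4/5·(-3.25)+1/2·6.5625=0.68125
n=2: y=0.68125, sp=-2, e=sp−y=-2.68125; I=-3.43125, D=e−e_prev=-3.93125; u=1/2·(-2.68125)+3/4·(-3.43125)+2·(-3.93125)≈-11.776563; next y=4/5·0.68125+1/2·(-11.776563)≈-5.343281
n=3: y≈-5.343281, sp=-1, e=sp−y≈4.343281; I≈0.912031, D=e−e_prev≈7.024531; u=1/2·4.343281+3/4·0.912031+2·7.024531≈16.904727; next y=4/5·(-5.343281)+1/2·16.904727≈4.177738
n=4: y≈4.177738, sp=-1, e=sp−y≈-5.177738; I≈-4.265707, D=e−e_prev≈-9.521020; u=1/2·(-5.177738)+3/4·(-4.265707)+2·(-9.521020)≈-24.830188; next y=4/5·4.177738+1/2·(-24.830188)≈-9.072904
n=5: y≈-9.072904, sp=-1, e=sp−y≈8.072904; I≈3.807197, D=e−e_prev≈13.250642; u=1/2·8.072904+3/4·3.807197+2·13.250642≈33.393133; next y=4/5·(-9.072904)+1/2·33.393133≈9.438244
n=6: y≈9.438244, sp=-1, e=sp−y≈-10.438244; I≈-6.631047, D=e−e_prev≈-18.511147; u=1/2·(-10.438244)+3/4·(-6.631047)+2·(-18.511147)≈-47.214702; next y=4/5·9.438244+1/2·(-47.214702)≈-16.056756
n=7: y≈-16.056756, sp=-1, e=sp−y≈15.056756; I≈8.425709, D=e−e_prev≈25.495000; u=1/2·15.056756+3/4·8.425709+2·25.495000≈64.837659; next y=4/5·(-16.056756)+1/2·64.837659≈19.573425
n=8: y≈19.573425, sp=-1, e=sp−y≈-20.573425; I≈-12.147716, D=e−e_prev≈-35.630180; u=1/2·(-20.573425)+3/4·(-12.147716)+2·(-35.630180)≈-90.657860; next y=4/5·19.573425+1/2·(-90.657860)≈-29.670190
n=9: y≈-29.670190, sp=-1, e=sp−y≈28.670190; I≈16.522475, D=e−e_prev≈49.243615; u=1/2·28.670190+3/4·16.522475+2·49.243615≈125.214181; next y=4/5·(-29.670190)+1/2·125.214181≈38.870938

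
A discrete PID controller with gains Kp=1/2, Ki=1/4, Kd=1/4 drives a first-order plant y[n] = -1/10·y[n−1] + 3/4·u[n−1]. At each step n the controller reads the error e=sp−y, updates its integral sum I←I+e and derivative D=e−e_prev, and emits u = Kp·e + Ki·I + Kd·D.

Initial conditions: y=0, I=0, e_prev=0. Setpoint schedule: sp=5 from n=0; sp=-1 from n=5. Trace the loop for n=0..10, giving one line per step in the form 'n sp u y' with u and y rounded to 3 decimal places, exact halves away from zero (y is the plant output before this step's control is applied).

(exact arithmetic carried between steps; '≈' marks a value shown rounded to 6 d.p. or computed from one; I and e_prev carry over from the previous line; the table rounds u and y to 3 d.p., halves away from zero)
n=0: y=0, sp=5, e=sp−y=5; I=5, D=e−e_prev=5; u=1/2·5+1/4·5+1/4·5=5; next y=-1/10·0+3/4·5=3.75
n=1: y=3.75, sp=5, e=sp−y=1.25; I=6.25, D=e−e_prev=-3.75; u=1/2·1.25+1/4·6.25+1/4·(-3.75)=1.25; next y=-1/10·3.75+3/4·1.25=0.5625
n=2: y=0.5625, sp=5, e=sp−y=4.4375; I=10.6875, D=e−e_prev=3.1875; u=1/2·4.4375+1/4·10.6875+1/4·3.1875=5.6875; next y=-1/10·0.5625+3/4·5.6875=4.209375
n=3: y=4.209375, sp=5, e=sp−y=0.790625; I=11.478125, D=e−e_prev=-3.646875; u=1/2·0.790625+1/4·11.478125+1/4·(-3.646875)=2.353125; next y=-1/10·4.209375+3/4·2.353125≈1.343906
n=4: y≈1.343906, sp=5, e=sp−y≈3.656094; I≈15.134219, D=e−e_prev≈2.865469; u=1/2·3.656094+1/4·15.134219+1/4·2.865469≈6.327969; next y=-1/10·1.343906+3/4·6.327969≈4.611586
n=5: y≈4.611586, sp=-1, e=sp−y≈-5.611586; I≈9.522633, D=e−e_prev≈-9.267680; u=1/2·(-5.611586)+1/4·9.522633+1/4·(-9.267680)≈-2.742055; next y=-1/10·4.611586+3/4·(-2.742055)≈-2.517700
n=6: y≈-2.517700, sp=-1, e=sp−y≈1.517700; I≈11.040332, D=e−e_prev≈7.129286; u=1/2·1.517700+1/4·11.040332+1/4·7.129286≈5.301254; next y=-1/10·(-2.517700)+3/4·5.301254≈4.227711
n=7: y≈4.227711, sp=-1, e=sp−y≈-5.227711; I≈5.812622, D=e−e_prev≈-6.745410; u=1/2·(-5.227711)+1/4·5.812622+1/4·(-6.745410)≈-2.847052; next y=-1/10·4.227711+3/4·(-2.847052)≈-2.558060
n=8: y≈-2.558060, sp=-1, e=sp−y≈1.558060; I≈7.370682, D=e−e_prev≈6.785771; u=1/2·1.558060+1/4·7.370682+1/4·6.785771≈4.318144; next y=-1/10·(-2.558060)+3/4·4.318144≈3.494414
n=9: y≈3.494414, sp=-1, e=sp−y≈-4.494414; I≈2.876268, D=e−e_prev≈-6.052474; u=1/2·(-4.494414)+1/4·2.876268+1/4·(-6.052474)≈-3.041258; next y=-1/10·3.494414+3/4·(-3.041258)≈-2.630385
n=10: y≈-2.630385, sp=-1, e=sp−y≈1.630385; I≈4.506654, D=e−e_prev≈6.124799; u=1/2·1.630385+1/4·4.506654+1/4·6.124799≈3.473056; next y=-1/10·(-2.630385)+3/4·3.473056≈2.867830

0 5 5.000 0.000
1 5 1.250 3.750
2 5 5.688 0.563
3 5 2.353 4.209
4 5 6.328 1.344
5 -1 -2.742 4.612
6 -1 5.301 -2.518
7 -1 -2.847 4.228
8 -1 4.318 -2.558
9 -1 -3.041 3.494
10 -1 3.473 -2.630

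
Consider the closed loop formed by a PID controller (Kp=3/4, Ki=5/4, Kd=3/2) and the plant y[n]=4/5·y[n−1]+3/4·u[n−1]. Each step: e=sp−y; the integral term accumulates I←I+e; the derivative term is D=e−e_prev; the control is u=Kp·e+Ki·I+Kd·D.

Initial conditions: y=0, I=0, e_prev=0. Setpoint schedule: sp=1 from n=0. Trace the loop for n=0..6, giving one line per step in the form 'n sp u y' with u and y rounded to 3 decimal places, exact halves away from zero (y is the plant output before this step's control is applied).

0 1 3.500 0.000
1 1 -5.938 2.625
2 1 13.392 -2.353
3 1 -26.685 8.162
4 1 55.897 -13.485
5 1 -114.635 31.135
6 1 237.337 -61.068

(exact arithmetic carried between steps; '≈' marks a value shown rounded to 6 d.p. or computed from one; I and e_prev carry over from the previous line; the table rounds u and y to 3 d.p., halves away from zero)
n=0: y=0, sp=1, e=sp−y=1; I=1, D=e−e_prev=1; u=3/4·1+5/4·1+3/2·1=3.5; next y=4/5·0+3/4·3.5=2.625
n=1: y=2.625, sp=1, e=sp−y=-1.625; I=-0.625, D=e−e_prev=-2.625; u=3/4·(-1.625)+5/4·(-0.625)+3/2·(-2.625)=-5.9375; next y=4/5·2.625+3/4·(-5.9375)=-2.353125
n=2: y=-2.353125, sp=1, e=sp−y=3.353125; I=2.728125, D=e−e_prev=4.978125; u=3/4·3.353125+5/4·2.728125+3/2·4.978125≈13.392188; next y=4/5·(-2.353125)+3/4·13.392188≈8.161641
n=3: y≈8.161641, sp=1, e=sp−y≈-7.161641; I≈-4.433516, D=e−e_prev≈-10.514766; u=3/4·(-7.161641)+5/4·(-4.433516)+3/2·(-10.514766)≈-26.685273; next y=4/5·8.161641+3/4·(-26.685273)≈-13.484643
n=4: y≈-13.484643, sp=1, e=sp−y≈14.484643; I≈10.051127, D=e−e_prev≈21.646283; u=3/4·14.484643+5/4·10.051127+3/2·21.646283≈55.896815; next y=4/5·(-13.484643)+3/4·55.896815≈31.134898
n=5: y≈31.134898, sp=1, e=sp−y≈-30.134898; I≈-20.083771, D=e−e_prev≈-44.619540; u=3/4·(-30.134898)+5/4·(-20.083771)+3/2·(-44.619540)≈-114.635196; next y=4/5·31.134898+3/4·(-114.635196)≈-61.068479
n=6: y≈-61.068479, sp=1, e=sp−y≈62.068479; I≈41.984709, D=e−e_prev≈92.203377; u=3/4·62.068479+5/4·41.984709+3/2·92.203377≈237.337311; next y=4/5·(-61.068479)+3/4·237.337311≈129.148200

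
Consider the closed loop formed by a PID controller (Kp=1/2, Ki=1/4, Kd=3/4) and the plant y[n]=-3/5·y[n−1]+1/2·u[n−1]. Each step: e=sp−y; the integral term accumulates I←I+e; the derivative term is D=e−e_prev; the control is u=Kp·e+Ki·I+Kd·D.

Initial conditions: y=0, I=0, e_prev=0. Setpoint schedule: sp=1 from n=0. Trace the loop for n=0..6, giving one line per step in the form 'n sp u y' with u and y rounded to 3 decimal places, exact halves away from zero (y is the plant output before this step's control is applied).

0 1 1.500 0.000
1 1 -0.125 0.750
2 1 2.394 -0.513
3 1 -1.200 1.504
4 1 4.697 -1.503
5 1 -4.062 3.250
6 1 9.787 -3.981

(exact arithmetic carried between steps; '≈' marks a value shown rounded to 6 d.p. or computed from one; I and e_prev carry over from the previous line; the table rounds u and y to 3 d.p., halves away from zero)
n=0: y=0, sp=1, e=sp−y=1; I=1, D=e−e_prev=1; u=1/2·1+1/4·1+3/4·1=1.5; next y=-3/5·0+1/2·1.5=0.75
n=1: y=0.75, sp=1, e=sp−y=0.25; I=1.25, D=e−e_prev=-0.75; u=1/2·0.25+1/4·1.25+3/4·(-0.75)=-0.125; next y=-3/5·0.75+1/2·(-0.125)=-0.5125
n=2: y=-0.5125, sp=1, e=sp−y=1.5125; I=2.7625, D=e−e_prev=1.2625; u=1/2·1.5125+1/4·2.7625+3/4·1.2625=2.39375; next y=-3/5·(-0.5125)+1/2·2.39375=1.504375
n=3: y=1.504375, sp=1, e=sp−y=-0.504375; I=2.258125, D=e−e_prev=-2.016875; u=1/2·(-0.504375)+1/4·2.258125+3/4·(-2.016875)≈-1.200313; next y=-3/5·1.504375+1/2·(-1.200313)≈-1.502781
n=4: y≈-1.502781, sp=1, e=sp−y≈2.502781; I≈4.760906, D=e−e_prev≈3.007156; u=1/2·2.502781+1/4·4.760906+3/4·3.007156≈4.696984; next y=-3/5·(-1.502781)+1/2·4.696984≈3.250161
n=5: y≈3.250161, sp=1, e=sp−y≈-2.250161; I≈2.510745, D=e−e_prev≈-4.752942; u=1/2·(-2.250161)+1/4·2.510745+3/4·(-4.752942)≈-4.062101; next y=-3/5·3.250161+1/2·(-4.062101)≈-3.981147
n=6: y≈-3.981147, sp=1, e=sp−y≈4.981147; I≈7.491892, D=e−e_prev≈7.231308; u=1/2·4.981147+1/4·7.491892+3/4·7.231308≈9.787027; next y=-3/5·(-3.981147)+1/2·9.787027≈7.282202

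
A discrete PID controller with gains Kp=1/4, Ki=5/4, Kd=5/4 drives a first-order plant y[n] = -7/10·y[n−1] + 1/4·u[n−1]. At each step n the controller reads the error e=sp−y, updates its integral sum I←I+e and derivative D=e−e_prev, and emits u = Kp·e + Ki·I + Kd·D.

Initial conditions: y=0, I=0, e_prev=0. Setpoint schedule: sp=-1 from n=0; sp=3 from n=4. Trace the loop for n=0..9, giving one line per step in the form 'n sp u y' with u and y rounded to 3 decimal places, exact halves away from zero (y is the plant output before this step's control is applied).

(exact arithmetic carried between steps; '≈' marks a value shown rounded to 6 d.p. or computed from one; I and e_prev carry over from the previous line; the table rounds u and y to 3 d.p., halves away from zero)
n=0: y=0, sp=-1, e=sp−y=-1; I=-1, D=e−e_prev=-1; u=1/4·(-1)+5/4·(-1)+5/4·(-1)=-2.75; next y=-7/10·0+1/4·(-2.75)=-0.6875
n=1: y=-0.6875, sp=-1, e=sp−y=-0.3125; I=-1.3125, D=e−e_prev=0.6875; u=1/4·(-0.3125)+5/4·(-1.3125)+5/4·0.6875=-0.859375; next y=-7/10·(-0.6875)+1/4·(-0.859375)≈0.266406
n=2: y≈0.266406, sp=-1, e=sp−y≈-1.266406; I≈-2.578906, D=e−e_prev≈-0.953906; u=1/4·(-1.266406)+5/4·(-2.578906)+5/4·(-0.953906)≈-4.732617; next y=-7/10·0.266406+1/4·(-4.732617)≈-1.369639
n=3: y≈-1.369639, sp=-1, e=sp−y≈0.369639; I≈-2.209268, D=e−e_prev≈1.636045; u=1/4·0.369639+5/4·(-2.209268)+5/4·1.636045≈-0.624119; next y=-7/10·(-1.369639)+1/4·(-0.624119)≈0.802717
n=4: y≈0.802717, sp=3, e=sp−y≈2.197283; I≈-0.011985, D=e−e_prev≈1.827644; u=1/4·2.197283+5/4·(-0.011985)+5/4·1.827644≈2.818894; next y=-7/10·0.802717+1/4·2.818894≈0.142821
n=5: y≈0.142821, sp=3, e=sp−y≈2.857179; I≈2.845194, D=e−e_prev≈0.659896; u=1/4·2.857179+5/4·2.845194+5/4·0.659896≈5.095657; next y=-7/10·0.142821+1/4·5.095657≈1.173939
n=6: y≈1.173939, sp=3, e=sp−y≈1.826061; I≈4.671254, D=e−e_prev≈-1.031118; u=1/4·1.826061+5/4·4.671254+5/4·(-1.031118)≈5.006686; next y=-7/10·1.173939+1/4·5.006686≈0.429914
n=7: y≈0.429914, sp=3, e=sp−y≈2.570086; I≈7.241340, D=e−e_prev≈0.744025; u=1/4·2.570086+5/4·7.241340+5/4·0.744025≈10.624228; next y=-7/10·0.429914+1/4·10.624228≈2.355117
n=8: y≈2.355117, sp=3, e=sp−y≈0.644883; I≈7.886223, D=e−e_prev≈-1.925203; u=1/4·0.644883+5/4·7.886223+5/4·(-1.925203)≈7.612496; next y=-7/10·2.355117+1/4·7.612496≈0.254542
n=9: y≈0.254542, sp=3, e=sp−y≈2.745458; I≈10.631681, D=e−e_prev≈2.100575; u=1/4·2.745458+5/4·10.631681+5/4·2.100575≈16.601685; next y=-7/10·0.254542+1/4·16.601685≈3.972242

0 -1 -2.750 0.000
1 -1 -0.859 -0.688
2 -1 -4.733 0.266
3 -1 -0.624 -1.370
4 3 2.819 0.803
5 3 5.096 0.143
6 3 5.007 1.174
7 3 10.624 0.430
8 3 7.612 2.355
9 3 16.602 0.255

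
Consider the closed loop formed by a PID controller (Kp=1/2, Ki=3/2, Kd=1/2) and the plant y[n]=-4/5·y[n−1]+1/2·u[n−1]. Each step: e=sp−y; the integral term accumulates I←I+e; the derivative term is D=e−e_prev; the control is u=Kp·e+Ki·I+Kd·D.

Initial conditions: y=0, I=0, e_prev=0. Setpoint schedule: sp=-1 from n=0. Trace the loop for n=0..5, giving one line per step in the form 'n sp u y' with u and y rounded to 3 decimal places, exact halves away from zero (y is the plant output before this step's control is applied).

0 -1 -2.500 0.000
1 -1 -0.375 -1.250
2 -1 -5.781 0.813
3 -1 3.414 -3.541
4 -1 -15.152 4.540
5 -1 19.947 -11.208

(exact arithmetic carried between steps; '≈' marks a value shown rounded to 6 d.p. or computed from one; I and e_prev carry over from the previous line; the table rounds u and y to 3 d.p., halves away from zero)
n=0: y=0, sp=-1, e=sp−y=-1; I=-1, D=e−e_prev=-1; u=1/2·(-1)+3/2·(-1)+1/2·(-1)=-2.5; next y=-4/5·0+1/2·(-2.5)=-1.25
n=1: y=-1.25, sp=-1, e=sp−y=0.25; I=-0.75, D=e−e_prev=1.25; u=1/2·0.25+3/2·(-0.75)+1/2·1.25=-0.375; next y=-4/5·(-1.25)+1/2·(-0.375)=0.8125
n=2: y=0.8125, sp=-1, e=sp−y=-1.8125; I=-2.5625, D=e−e_prev=-2.0625; u=1/2·(-1.8125)+3/2·(-2.5625)+1/2·(-2.0625)=-5.78125; next y=-4/5·0.8125+1/2·(-5.78125)=-3.540625
n=3: y=-3.540625, sp=-1, e=sp−y=2.540625; I=-0.021875, D=e−e_prev=4.353125; u=1/2·2.540625+3/2·(-0.021875)+1/2·4.353125≈3.414063; next y=-4/5·(-3.540625)+1/2·3.414063≈4.539531
n=4: y≈4.539531, sp=-1, e=sp−y≈-5.539531; I≈-5.561406, D=e−e_prev≈-8.080156; u=1/2·(-5.539531)+3/2·(-5.561406)+1/2·(-8.080156)≈-15.151953; next y=-4/5·4.539531+1/2·(-15.151953)≈-11.207602
n=5: y≈-11.207602, sp=-1, e=sp−y≈10.207602; I≈4.646195, D=e−e_prev≈15.747133; u=1/2·10.207602+3/2·4.646195+1/2·15.747133≈19.946660; next y=-4/5·(-11.207602)+1/2·19.946660≈18.939411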